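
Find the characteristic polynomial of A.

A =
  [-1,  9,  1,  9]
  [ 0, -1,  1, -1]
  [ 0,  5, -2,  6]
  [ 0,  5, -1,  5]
x^4 - x^3 - 9*x^2 - 11*x - 4

Expanding det(x·I − A) (e.g. by cofactor expansion or by noting that A is similar to its Jordan form J, which has the same characteristic polynomial as A) gives
  χ_A(x) = x^4 - x^3 - 9*x^2 - 11*x - 4
which factors as (x - 4)*(x + 1)^3. The eigenvalues (with algebraic multiplicities) are λ = -1 with multiplicity 3, λ = 4 with multiplicity 1.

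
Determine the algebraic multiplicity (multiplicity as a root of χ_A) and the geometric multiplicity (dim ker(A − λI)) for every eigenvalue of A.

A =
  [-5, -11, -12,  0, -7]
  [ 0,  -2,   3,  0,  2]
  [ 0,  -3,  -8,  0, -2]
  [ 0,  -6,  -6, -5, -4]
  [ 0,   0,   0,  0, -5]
λ = -5: alg = 5, geom = 3

Step 1 — factor the characteristic polynomial to read off the algebraic multiplicities:
  χ_A(x) = (x + 5)^5

Step 2 — compute geometric multiplicities via the rank-nullity identity g(λ) = n − rank(A − λI):
  rank(A − (-5)·I) = 2, so dim ker(A − (-5)·I) = n − 2 = 3

Summary:
  λ = -5: algebraic multiplicity = 5, geometric multiplicity = 3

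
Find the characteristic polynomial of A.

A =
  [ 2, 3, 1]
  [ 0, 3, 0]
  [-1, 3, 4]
x^3 - 9*x^2 + 27*x - 27

Expanding det(x·I − A) (e.g. by cofactor expansion or by noting that A is similar to its Jordan form J, which has the same characteristic polynomial as A) gives
  χ_A(x) = x^3 - 9*x^2 + 27*x - 27
which factors as (x - 3)^3. The eigenvalues (with algebraic multiplicities) are λ = 3 with multiplicity 3.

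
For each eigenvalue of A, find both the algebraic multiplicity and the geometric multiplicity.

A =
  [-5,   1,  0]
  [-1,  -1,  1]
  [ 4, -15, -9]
λ = -5: alg = 3, geom = 1

Step 1 — factor the characteristic polynomial to read off the algebraic multiplicities:
  χ_A(x) = (x + 5)^3

Step 2 — compute geometric multiplicities via the rank-nullity identity g(λ) = n − rank(A − λI):
  rank(A − (-5)·I) = 2, so dim ker(A − (-5)·I) = n − 2 = 1

Summary:
  λ = -5: algebraic multiplicity = 3, geometric multiplicity = 1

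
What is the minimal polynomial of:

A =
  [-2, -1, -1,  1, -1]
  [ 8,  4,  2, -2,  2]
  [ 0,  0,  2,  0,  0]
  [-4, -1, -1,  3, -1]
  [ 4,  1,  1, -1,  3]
x^2 - 4*x + 4

The characteristic polynomial is χ_A(x) = (x - 2)^5, so the eigenvalues are known. The minimal polynomial is
  m_A(x) = Π_λ (x − λ)^{k_λ}
where k_λ is the size of the *largest* Jordan block for λ (equivalently, the smallest k with (A − λI)^k v = 0 for every generalised eigenvector v of λ).

  λ = 2: largest Jordan block has size 2, contributing (x − 2)^2

So m_A(x) = (x - 2)^2 = x^2 - 4*x + 4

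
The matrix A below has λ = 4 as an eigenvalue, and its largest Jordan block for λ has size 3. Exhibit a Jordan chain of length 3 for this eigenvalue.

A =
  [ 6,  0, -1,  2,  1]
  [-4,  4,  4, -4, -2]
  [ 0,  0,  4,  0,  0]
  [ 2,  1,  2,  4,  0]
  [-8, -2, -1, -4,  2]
A Jordan chain for λ = 4 of length 3:
v_1 = (1, -2, 0, 2, -6)ᵀ
v_2 = (-1, 4, 0, 2, -1)ᵀ
v_3 = (0, 0, 1, 0, 0)ᵀ

Let N = A − (4)·I. We want v_3 with N^3 v_3 = 0 but N^2 v_3 ≠ 0; then v_{j-1} := N · v_j for j = 3, …, 2.

Pick v_3 = (0, 0, 1, 0, 0)ᵀ.
Then v_2 = N · v_3 = (-1, 4, 0, 2, -1)ᵀ.
Then v_1 = N · v_2 = (1, -2, 0, 2, -6)ᵀ.

Sanity check: (A − (4)·I) v_1 = (0, 0, 0, 0, 0)ᵀ = 0. ✓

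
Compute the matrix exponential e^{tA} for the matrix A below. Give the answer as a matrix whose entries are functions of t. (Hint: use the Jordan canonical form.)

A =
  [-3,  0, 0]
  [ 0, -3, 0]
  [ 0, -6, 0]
e^{tA} =
  [exp(-3*t), 0, 0]
  [0, exp(-3*t), 0]
  [0, -2 + 2*exp(-3*t), 1]

Strategy: write A = P · J · P⁻¹ where J is a Jordan canonical form, so e^{tA} = P · e^{tJ} · P⁻¹, and e^{tJ} can be computed block-by-block.

A has Jordan form
J =
  [-3,  0, 0]
  [ 0, -3, 0]
  [ 0,  0, 0]
(up to reordering of blocks).

Per-block formulas:
  For a 1×1 block at λ = -3: exp(t · [-3]) = [e^(-3t)].
  For a 1×1 block at λ = 0: exp(t · [0]) = [e^(0t)].

After assembling e^{tJ} and conjugating by P, we get:

e^{tA} =
  [exp(-3*t), 0, 0]
  [0, exp(-3*t), 0]
  [0, -2 + 2*exp(-3*t), 1]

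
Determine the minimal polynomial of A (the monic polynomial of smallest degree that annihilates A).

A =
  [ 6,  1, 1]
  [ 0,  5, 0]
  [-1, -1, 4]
x^2 - 10*x + 25

The characteristic polynomial is χ_A(x) = (x - 5)^3, so the eigenvalues are known. The minimal polynomial is
  m_A(x) = Π_λ (x − λ)^{k_λ}
where k_λ is the size of the *largest* Jordan block for λ (equivalently, the smallest k with (A − λI)^k v = 0 for every generalised eigenvector v of λ).

  λ = 5: largest Jordan block has size 2, contributing (x − 5)^2

So m_A(x) = (x - 5)^2 = x^2 - 10*x + 25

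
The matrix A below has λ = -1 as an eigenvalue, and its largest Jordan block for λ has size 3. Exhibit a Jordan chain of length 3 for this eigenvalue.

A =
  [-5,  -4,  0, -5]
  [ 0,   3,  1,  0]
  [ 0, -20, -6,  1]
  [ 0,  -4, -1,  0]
A Jordan chain for λ = -1 of length 3:
v_1 = (-4, 4, -16, 0)ᵀ
v_2 = (0, -4, 20, 4)ᵀ
v_3 = (1, -1, 0, 0)ᵀ

Let N = A − (-1)·I. We want v_3 with N^3 v_3 = 0 but N^2 v_3 ≠ 0; then v_{j-1} := N · v_j for j = 3, …, 2.

Pick v_3 = (1, -1, 0, 0)ᵀ.
Then v_2 = N · v_3 = (0, -4, 20, 4)ᵀ.
Then v_1 = N · v_2 = (-4, 4, -16, 0)ᵀ.

Sanity check: (A − (-1)·I) v_1 = (0, 0, 0, 0)ᵀ = 0. ✓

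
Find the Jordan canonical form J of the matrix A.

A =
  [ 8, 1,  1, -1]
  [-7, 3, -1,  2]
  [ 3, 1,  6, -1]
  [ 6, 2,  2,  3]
J_3(5) ⊕ J_1(5)

The characteristic polynomial is
  det(x·I − A) = x^4 - 20*x^3 + 150*x^2 - 500*x + 625 = (x - 5)^4

Eigenvalues and multiplicities (the geometric multiplicity of λ is n − rank(A − λI), which equals the number of Jordan blocks for λ):
  λ = 5: algebraic multiplicity = 4, geometric multiplicity = 2

Determining the block sizes for each eigenvalue:
  λ = 5: with am = 4 and gm = 2, the partition is not yet determined (e.g. several partitions of 4 into 2 parts exist). Let N = A − (5)·I. Computing rank(N^1) = 2, rank(N^2) = 1, rank(N^3) = 0; the number of blocks of size ≥ j is rank(N^{j−1}) − rank(N^j), giving [2, 1, 1]. So we have 1 block(s) of size 3, 1 block(s) of size 1 → block sizes [3, 1]

Assembling the blocks gives a Jordan form
J =
  [5, 1, 0, 0]
  [0, 5, 1, 0]
  [0, 0, 5, 0]
  [0, 0, 0, 5]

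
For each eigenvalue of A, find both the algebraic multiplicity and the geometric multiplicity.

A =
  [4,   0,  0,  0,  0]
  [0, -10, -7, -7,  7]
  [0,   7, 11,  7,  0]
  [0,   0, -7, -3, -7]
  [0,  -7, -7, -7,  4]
λ = -3: alg = 2, geom = 2; λ = 4: alg = 3, geom = 3

Step 1 — factor the characteristic polynomial to read off the algebraic multiplicities:
  χ_A(x) = (x - 4)^3*(x + 3)^2

Step 2 — compute geometric multiplicities via the rank-nullity identity g(λ) = n − rank(A − λI):
  rank(A − (-3)·I) = 3, so dim ker(A − (-3)·I) = n − 3 = 2
  rank(A − (4)·I) = 2, so dim ker(A − (4)·I) = n − 2 = 3

Summary:
  λ = -3: algebraic multiplicity = 2, geometric multiplicity = 2
  λ = 4: algebraic multiplicity = 3, geometric multiplicity = 3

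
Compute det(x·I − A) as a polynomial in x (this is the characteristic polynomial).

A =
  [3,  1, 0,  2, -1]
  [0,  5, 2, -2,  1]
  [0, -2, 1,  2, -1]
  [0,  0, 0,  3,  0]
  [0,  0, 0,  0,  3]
x^5 - 15*x^4 + 90*x^3 - 270*x^2 + 405*x - 243

Expanding det(x·I − A) (e.g. by cofactor expansion or by noting that A is similar to its Jordan form J, which has the same characteristic polynomial as A) gives
  χ_A(x) = x^5 - 15*x^4 + 90*x^3 - 270*x^2 + 405*x - 243
which factors as (x - 3)^5. The eigenvalues (with algebraic multiplicities) are λ = 3 with multiplicity 5.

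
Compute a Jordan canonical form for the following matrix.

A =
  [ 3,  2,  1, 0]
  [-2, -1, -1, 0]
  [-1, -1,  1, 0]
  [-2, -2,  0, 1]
J_3(1) ⊕ J_1(1)

The characteristic polynomial is
  det(x·I − A) = x^4 - 4*x^3 + 6*x^2 - 4*x + 1 = (x - 1)^4

Eigenvalues and multiplicities (the geometric multiplicity of λ is n − rank(A − λI), which equals the number of Jordan blocks for λ):
  λ = 1: algebraic multiplicity = 4, geometric multiplicity = 2

Determining the block sizes for each eigenvalue:
  λ = 1: with am = 4 and gm = 2, the partition is not yet determined (e.g. several partitions of 4 into 2 parts exist). Let N = A − (1)·I. Computing rank(N^1) = 2, rank(N^2) = 1, rank(N^3) = 0; the number of blocks of size ≥ j is rank(N^{j−1}) − rank(N^j), giving [2, 1, 1]. So we have 1 block(s) of size 3, 1 block(s) of size 1 → block sizes [3, 1]

Assembling the blocks gives a Jordan form
J =
  [1, 1, 0, 0]
  [0, 1, 1, 0]
  [0, 0, 1, 0]
  [0, 0, 0, 1]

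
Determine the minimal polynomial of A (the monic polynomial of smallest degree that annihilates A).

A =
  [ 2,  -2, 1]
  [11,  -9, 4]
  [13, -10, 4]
x^3 + 3*x^2 + 3*x + 1

The characteristic polynomial is χ_A(x) = (x + 1)^3, so the eigenvalues are known. The minimal polynomial is
  m_A(x) = Π_λ (x − λ)^{k_λ}
where k_λ is the size of the *largest* Jordan block for λ (equivalently, the smallest k with (A − λI)^k v = 0 for every generalised eigenvector v of λ).

  λ = -1: largest Jordan block has size 3, contributing (x + 1)^3

So m_A(x) = (x + 1)^3 = x^3 + 3*x^2 + 3*x + 1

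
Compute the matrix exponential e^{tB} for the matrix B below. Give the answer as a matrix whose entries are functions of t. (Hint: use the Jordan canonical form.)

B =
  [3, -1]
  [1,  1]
e^{tB} =
  [t*exp(2*t) + exp(2*t), -t*exp(2*t)]
  [t*exp(2*t), -t*exp(2*t) + exp(2*t)]

Strategy: write B = P · J · P⁻¹ where J is a Jordan canonical form, so e^{tB} = P · e^{tJ} · P⁻¹, and e^{tJ} can be computed block-by-block.

B has Jordan form
J =
  [2, 1]
  [0, 2]
(up to reordering of blocks).

Per-block formulas:
  For a 2×2 Jordan block J_2(2): exp(t · J_2(2)) = e^(2t)·(I + t·N), where N is the 2×2 nilpotent shift.

After assembling e^{tJ} and conjugating by P, we get:

e^{tB} =
  [t*exp(2*t) + exp(2*t), -t*exp(2*t)]
  [t*exp(2*t), -t*exp(2*t) + exp(2*t)]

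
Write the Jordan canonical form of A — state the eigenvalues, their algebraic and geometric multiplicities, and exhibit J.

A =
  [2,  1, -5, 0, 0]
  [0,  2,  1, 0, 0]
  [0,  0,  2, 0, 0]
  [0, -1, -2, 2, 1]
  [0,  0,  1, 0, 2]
J_3(2) ⊕ J_2(2)

The characteristic polynomial is
  det(x·I − A) = x^5 - 10*x^4 + 40*x^3 - 80*x^2 + 80*x - 32 = (x - 2)^5

Eigenvalues and multiplicities (the geometric multiplicity of λ is n − rank(A − λI), which equals the number of Jordan blocks for λ):
  λ = 2: algebraic multiplicity = 5, geometric multiplicity = 2

Determining the block sizes for each eigenvalue:
  λ = 2: with am = 5 and gm = 2, the partition is not yet determined (e.g. several partitions of 5 into 2 parts exist). Let N = A − (2)·I. Computing rank(N^1) = 3, rank(N^2) = 1, rank(N^3) = 0; the number of blocks of size ≥ j is rank(N^{j−1}) − rank(N^j), giving [2, 2, 1]. So we have 1 block(s) of size 3, 1 block(s) of size 2 → block sizes [3, 2]

Assembling the blocks gives a Jordan form
J =
  [2, 1, 0, 0, 0]
  [0, 2, 1, 0, 0]
  [0, 0, 2, 0, 0]
  [0, 0, 0, 2, 1]
  [0, 0, 0, 0, 2]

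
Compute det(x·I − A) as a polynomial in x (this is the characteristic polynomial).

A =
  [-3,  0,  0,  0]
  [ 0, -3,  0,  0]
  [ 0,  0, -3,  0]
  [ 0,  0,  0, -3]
x^4 + 12*x^3 + 54*x^2 + 108*x + 81

Expanding det(x·I − A) (e.g. by cofactor expansion or by noting that A is similar to its Jordan form J, which has the same characteristic polynomial as A) gives
  χ_A(x) = x^4 + 12*x^3 + 54*x^2 + 108*x + 81
which factors as (x + 3)^4. The eigenvalues (with algebraic multiplicities) are λ = -3 with multiplicity 4.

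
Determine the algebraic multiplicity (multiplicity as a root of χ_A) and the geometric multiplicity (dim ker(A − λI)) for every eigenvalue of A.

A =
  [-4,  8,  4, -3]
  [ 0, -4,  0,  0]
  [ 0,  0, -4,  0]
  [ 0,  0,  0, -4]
λ = -4: alg = 4, geom = 3

Step 1 — factor the characteristic polynomial to read off the algebraic multiplicities:
  χ_A(x) = (x + 4)^4

Step 2 — compute geometric multiplicities via the rank-nullity identity g(λ) = n − rank(A − λI):
  rank(A − (-4)·I) = 1, so dim ker(A − (-4)·I) = n − 1 = 3

Summary:
  λ = -4: algebraic multiplicity = 4, geometric multiplicity = 3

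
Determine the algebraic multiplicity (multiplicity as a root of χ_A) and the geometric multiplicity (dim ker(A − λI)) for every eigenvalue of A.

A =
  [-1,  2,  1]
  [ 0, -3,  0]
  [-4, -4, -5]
λ = -3: alg = 3, geom = 2

Step 1 — factor the characteristic polynomial to read off the algebraic multiplicities:
  χ_A(x) = (x + 3)^3

Step 2 — compute geometric multiplicities via the rank-nullity identity g(λ) = n − rank(A − λI):
  rank(A − (-3)·I) = 1, so dim ker(A − (-3)·I) = n − 1 = 2

Summary:
  λ = -3: algebraic multiplicity = 3, geometric multiplicity = 2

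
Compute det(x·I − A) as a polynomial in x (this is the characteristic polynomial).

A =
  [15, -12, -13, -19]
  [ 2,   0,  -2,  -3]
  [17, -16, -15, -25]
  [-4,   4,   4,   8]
x^4 - 8*x^3 + 24*x^2 - 32*x + 16

Expanding det(x·I − A) (e.g. by cofactor expansion or by noting that A is similar to its Jordan form J, which has the same characteristic polynomial as A) gives
  χ_A(x) = x^4 - 8*x^3 + 24*x^2 - 32*x + 16
which factors as (x - 2)^4. The eigenvalues (with algebraic multiplicities) are λ = 2 with multiplicity 4.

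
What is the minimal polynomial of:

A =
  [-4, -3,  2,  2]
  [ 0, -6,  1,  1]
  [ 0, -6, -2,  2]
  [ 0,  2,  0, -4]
x^3 + 12*x^2 + 48*x + 64

The characteristic polynomial is χ_A(x) = (x + 4)^4, so the eigenvalues are known. The minimal polynomial is
  m_A(x) = Π_λ (x − λ)^{k_λ}
where k_λ is the size of the *largest* Jordan block for λ (equivalently, the smallest k with (A − λI)^k v = 0 for every generalised eigenvector v of λ).

  λ = -4: largest Jordan block has size 3, contributing (x + 4)^3

So m_A(x) = (x + 4)^3 = x^3 + 12*x^2 + 48*x + 64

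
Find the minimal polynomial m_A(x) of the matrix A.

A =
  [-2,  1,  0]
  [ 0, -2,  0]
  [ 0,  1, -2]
x^2 + 4*x + 4

The characteristic polynomial is χ_A(x) = (x + 2)^3, so the eigenvalues are known. The minimal polynomial is
  m_A(x) = Π_λ (x − λ)^{k_λ}
where k_λ is the size of the *largest* Jordan block for λ (equivalently, the smallest k with (A − λI)^k v = 0 for every generalised eigenvector v of λ).

  λ = -2: largest Jordan block has size 2, contributing (x + 2)^2

So m_A(x) = (x + 2)^2 = x^2 + 4*x + 4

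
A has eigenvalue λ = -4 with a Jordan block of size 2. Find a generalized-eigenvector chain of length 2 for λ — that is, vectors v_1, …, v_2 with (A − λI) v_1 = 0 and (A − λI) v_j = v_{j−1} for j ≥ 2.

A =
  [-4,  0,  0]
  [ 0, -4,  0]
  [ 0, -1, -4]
A Jordan chain for λ = -4 of length 2:
v_1 = (0, 0, -1)ᵀ
v_2 = (0, 1, 0)ᵀ

Let N = A − (-4)·I. We want v_2 with N^2 v_2 = 0 but N^1 v_2 ≠ 0; then v_{j-1} := N · v_j for j = 2, …, 2.

Pick v_2 = (0, 1, 0)ᵀ.
Then v_1 = N · v_2 = (0, 0, -1)ᵀ.

Sanity check: (A − (-4)·I) v_1 = (0, 0, 0)ᵀ = 0. ✓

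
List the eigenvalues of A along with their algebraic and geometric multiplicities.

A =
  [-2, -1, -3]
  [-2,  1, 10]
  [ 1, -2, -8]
λ = -3: alg = 3, geom = 1

Step 1 — factor the characteristic polynomial to read off the algebraic multiplicities:
  χ_A(x) = (x + 3)^3

Step 2 — compute geometric multiplicities via the rank-nullity identity g(λ) = n − rank(A − λI):
  rank(A − (-3)·I) = 2, so dim ker(A − (-3)·I) = n − 2 = 1

Summary:
  λ = -3: algebraic multiplicity = 3, geometric multiplicity = 1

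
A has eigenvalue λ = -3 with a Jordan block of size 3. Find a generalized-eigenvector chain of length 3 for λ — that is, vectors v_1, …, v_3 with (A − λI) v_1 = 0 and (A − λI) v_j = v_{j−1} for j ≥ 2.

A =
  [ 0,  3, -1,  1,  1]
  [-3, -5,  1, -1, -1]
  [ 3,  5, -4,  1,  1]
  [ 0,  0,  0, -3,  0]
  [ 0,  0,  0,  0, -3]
A Jordan chain for λ = -3 of length 3:
v_1 = (-3, 0, -9, 0, 0)ᵀ
v_2 = (3, -3, 3, 0, 0)ᵀ
v_3 = (1, 0, 0, 0, 0)ᵀ

Let N = A − (-3)·I. We want v_3 with N^3 v_3 = 0 but N^2 v_3 ≠ 0; then v_{j-1} := N · v_j for j = 3, …, 2.

Pick v_3 = (1, 0, 0, 0, 0)ᵀ.
Then v_2 = N · v_3 = (3, -3, 3, 0, 0)ᵀ.
Then v_1 = N · v_2 = (-3, 0, -9, 0, 0)ᵀ.

Sanity check: (A − (-3)·I) v_1 = (0, 0, 0, 0, 0)ᵀ = 0. ✓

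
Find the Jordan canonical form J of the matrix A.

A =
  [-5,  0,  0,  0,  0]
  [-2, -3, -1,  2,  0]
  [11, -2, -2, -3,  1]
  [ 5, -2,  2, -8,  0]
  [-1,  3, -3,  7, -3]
J_1(-5) ⊕ J_3(-4) ⊕ J_1(-4)

The characteristic polynomial is
  det(x·I − A) = x^5 + 21*x^4 + 176*x^3 + 736*x^2 + 1536*x + 1280 = (x + 4)^4*(x + 5)

Eigenvalues and multiplicities (the geometric multiplicity of λ is n − rank(A − λI), which equals the number of Jordan blocks for λ):
  λ = -5: algebraic multiplicity = 1, geometric multiplicity = 1
  λ = -4: algebraic multiplicity = 4, geometric multiplicity = 2

Determining the block sizes for each eigenvalue:
  λ = -5: one block (gm = 1), so the single block has size am = 1 → block sizes [1]
  λ = -4: with am = 4 and gm = 2, the partition is not yet determined (e.g. several partitions of 4 into 2 parts exist). Let N = A − (-4)·I. Computing rank(N^1) = 3, rank(N^2) = 2, rank(N^3) = 1; the number of blocks of size ≥ j is rank(N^{j−1}) − rank(N^j), giving [2, 1, 1]. So we have 1 block(s) of size 3, 1 block(s) of size 1 → block sizes [3, 1]

Assembling the blocks gives a Jordan form
J =
  [-5,  0,  0,  0,  0]
  [ 0, -4,  1,  0,  0]
  [ 0,  0, -4,  1,  0]
  [ 0,  0,  0, -4,  0]
  [ 0,  0,  0,  0, -4]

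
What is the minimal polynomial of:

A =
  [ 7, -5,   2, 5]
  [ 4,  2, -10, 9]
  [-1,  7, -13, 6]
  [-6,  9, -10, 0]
x^4 + 4*x^3 - 2*x^2 - 12*x + 9

The characteristic polynomial is χ_A(x) = (x - 1)^2*(x + 3)^2, so the eigenvalues are known. The minimal polynomial is
  m_A(x) = Π_λ (x − λ)^{k_λ}
where k_λ is the size of the *largest* Jordan block for λ (equivalently, the smallest k with (A − λI)^k v = 0 for every generalised eigenvector v of λ).

  λ = -3: largest Jordan block has size 2, contributing (x + 3)^2
  λ = 1: largest Jordan block has size 2, contributing (x − 1)^2

So m_A(x) = (x - 1)^2*(x + 3)^2 = x^4 + 4*x^3 - 2*x^2 - 12*x + 9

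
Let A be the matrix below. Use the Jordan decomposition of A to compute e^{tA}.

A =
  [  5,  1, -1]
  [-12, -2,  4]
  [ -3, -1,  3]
e^{tA} =
  [3*t*exp(2*t) + exp(2*t), t*exp(2*t), -t*exp(2*t)]
  [-12*t*exp(2*t), -4*t*exp(2*t) + exp(2*t), 4*t*exp(2*t)]
  [-3*t*exp(2*t), -t*exp(2*t), t*exp(2*t) + exp(2*t)]

Strategy: write A = P · J · P⁻¹ where J is a Jordan canonical form, so e^{tA} = P · e^{tJ} · P⁻¹, and e^{tJ} can be computed block-by-block.

A has Jordan form
J =
  [2, 1, 0]
  [0, 2, 0]
  [0, 0, 2]
(up to reordering of blocks).

Per-block formulas:
  For a 1×1 block at λ = 2: exp(t · [2]) = [e^(2t)].
  For a 2×2 Jordan block J_2(2): exp(t · J_2(2)) = e^(2t)·(I + t·N), where N is the 2×2 nilpotent shift.

After assembling e^{tJ} and conjugating by P, we get:

e^{tA} =
  [3*t*exp(2*t) + exp(2*t), t*exp(2*t), -t*exp(2*t)]
  [-12*t*exp(2*t), -4*t*exp(2*t) + exp(2*t), 4*t*exp(2*t)]
  [-3*t*exp(2*t), -t*exp(2*t), t*exp(2*t) + exp(2*t)]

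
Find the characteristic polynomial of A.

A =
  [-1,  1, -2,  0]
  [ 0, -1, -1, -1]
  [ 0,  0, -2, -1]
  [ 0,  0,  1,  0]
x^4 + 4*x^3 + 6*x^2 + 4*x + 1

Expanding det(x·I − A) (e.g. by cofactor expansion or by noting that A is similar to its Jordan form J, which has the same characteristic polynomial as A) gives
  χ_A(x) = x^4 + 4*x^3 + 6*x^2 + 4*x + 1
which factors as (x + 1)^4. The eigenvalues (with algebraic multiplicities) are λ = -1 with multiplicity 4.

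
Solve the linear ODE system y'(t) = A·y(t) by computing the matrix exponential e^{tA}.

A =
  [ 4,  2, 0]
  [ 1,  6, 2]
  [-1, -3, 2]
e^{tA} =
  [t^2*exp(4*t) + exp(4*t), 2*t^2*exp(4*t) + 2*t*exp(4*t), 2*t^2*exp(4*t)]
  [t*exp(4*t), 2*t*exp(4*t) + exp(4*t), 2*t*exp(4*t)]
  [-t^2*exp(4*t)/2 - t*exp(4*t), -t^2*exp(4*t) - 3*t*exp(4*t), -t^2*exp(4*t) - 2*t*exp(4*t) + exp(4*t)]

Strategy: write A = P · J · P⁻¹ where J is a Jordan canonical form, so e^{tA} = P · e^{tJ} · P⁻¹, and e^{tJ} can be computed block-by-block.

A has Jordan form
J =
  [4, 1, 0]
  [0, 4, 1]
  [0, 0, 4]
(up to reordering of blocks).

Per-block formulas:
  For a 3×3 Jordan block J_3(4): exp(t · J_3(4)) = e^(4t)·(I + t·N + (t^2/2)·N^2), where N is the 3×3 nilpotent shift.

After assembling e^{tJ} and conjugating by P, we get:

e^{tA} =
  [t^2*exp(4*t) + exp(4*t), 2*t^2*exp(4*t) + 2*t*exp(4*t), 2*t^2*exp(4*t)]
  [t*exp(4*t), 2*t*exp(4*t) + exp(4*t), 2*t*exp(4*t)]
  [-t^2*exp(4*t)/2 - t*exp(4*t), -t^2*exp(4*t) - 3*t*exp(4*t), -t^2*exp(4*t) - 2*t*exp(4*t) + exp(4*t)]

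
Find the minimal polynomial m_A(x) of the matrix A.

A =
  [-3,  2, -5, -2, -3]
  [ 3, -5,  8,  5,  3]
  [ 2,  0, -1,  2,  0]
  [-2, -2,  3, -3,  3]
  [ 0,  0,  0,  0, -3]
x^2 + 6*x + 9

The characteristic polynomial is χ_A(x) = (x + 3)^5, so the eigenvalues are known. The minimal polynomial is
  m_A(x) = Π_λ (x − λ)^{k_λ}
where k_λ is the size of the *largest* Jordan block for λ (equivalently, the smallest k with (A − λI)^k v = 0 for every generalised eigenvector v of λ).

  λ = -3: largest Jordan block has size 2, contributing (x + 3)^2

So m_A(x) = (x + 3)^2 = x^2 + 6*x + 9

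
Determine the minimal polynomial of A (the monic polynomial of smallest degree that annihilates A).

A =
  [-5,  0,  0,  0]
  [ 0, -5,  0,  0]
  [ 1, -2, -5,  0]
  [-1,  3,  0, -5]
x^2 + 10*x + 25

The characteristic polynomial is χ_A(x) = (x + 5)^4, so the eigenvalues are known. The minimal polynomial is
  m_A(x) = Π_λ (x − λ)^{k_λ}
where k_λ is the size of the *largest* Jordan block for λ (equivalently, the smallest k with (A − λI)^k v = 0 for every generalised eigenvector v of λ).

  λ = -5: largest Jordan block has size 2, contributing (x + 5)^2

So m_A(x) = (x + 5)^2 = x^2 + 10*x + 25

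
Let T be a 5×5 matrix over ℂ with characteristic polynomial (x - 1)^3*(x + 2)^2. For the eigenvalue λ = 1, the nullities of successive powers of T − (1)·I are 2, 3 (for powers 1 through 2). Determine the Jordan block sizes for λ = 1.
Block sizes for λ = 1: [2, 1]

From the dimensions of kernels of powers, the number of Jordan blocks of size at least j is d_j − d_{j−1} where d_j = dim ker(N^j) (with d_0 = 0). Computing the differences gives [2, 1].
The number of blocks of size exactly k is (#blocks of size ≥ k) − (#blocks of size ≥ k + 1), so the partition is: 1 block(s) of size 1, 1 block(s) of size 2.
In nonincreasing order the block sizes are [2, 1].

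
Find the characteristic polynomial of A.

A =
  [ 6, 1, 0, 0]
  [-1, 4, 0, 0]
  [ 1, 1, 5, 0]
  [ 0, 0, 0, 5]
x^4 - 20*x^3 + 150*x^2 - 500*x + 625

Expanding det(x·I − A) (e.g. by cofactor expansion or by noting that A is similar to its Jordan form J, which has the same characteristic polynomial as A) gives
  χ_A(x) = x^4 - 20*x^3 + 150*x^2 - 500*x + 625
which factors as (x - 5)^4. The eigenvalues (with algebraic multiplicities) are λ = 5 with multiplicity 4.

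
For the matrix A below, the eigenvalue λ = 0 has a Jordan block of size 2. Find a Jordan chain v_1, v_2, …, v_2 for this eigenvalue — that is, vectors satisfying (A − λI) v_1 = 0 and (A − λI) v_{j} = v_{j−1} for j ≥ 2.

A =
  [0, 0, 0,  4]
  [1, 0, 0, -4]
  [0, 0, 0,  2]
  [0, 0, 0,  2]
A Jordan chain for λ = 0 of length 2:
v_1 = (0, 1, 0, 0)ᵀ
v_2 = (1, 0, 0, 0)ᵀ

Let N = A − (0)·I. We want v_2 with N^2 v_2 = 0 but N^1 v_2 ≠ 0; then v_{j-1} := N · v_j for j = 2, …, 2.

Pick v_2 = (1, 0, 0, 0)ᵀ.
Then v_1 = N · v_2 = (0, 1, 0, 0)ᵀ.

Sanity check: (A − (0)·I) v_1 = (0, 0, 0, 0)ᵀ = 0. ✓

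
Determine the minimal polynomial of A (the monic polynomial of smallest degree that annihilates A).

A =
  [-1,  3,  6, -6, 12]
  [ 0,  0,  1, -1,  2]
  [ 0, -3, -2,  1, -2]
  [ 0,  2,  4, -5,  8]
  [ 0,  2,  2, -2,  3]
x^3 + 3*x^2 + 3*x + 1

The characteristic polynomial is χ_A(x) = (x + 1)^5, so the eigenvalues are known. The minimal polynomial is
  m_A(x) = Π_λ (x − λ)^{k_λ}
where k_λ is the size of the *largest* Jordan block for λ (equivalently, the smallest k with (A − λI)^k v = 0 for every generalised eigenvector v of λ).

  λ = -1: largest Jordan block has size 3, contributing (x + 1)^3

So m_A(x) = (x + 1)^3 = x^3 + 3*x^2 + 3*x + 1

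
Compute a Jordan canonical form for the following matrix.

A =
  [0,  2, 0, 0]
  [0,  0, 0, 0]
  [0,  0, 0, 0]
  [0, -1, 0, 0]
J_2(0) ⊕ J_1(0) ⊕ J_1(0)

The characteristic polynomial is
  det(x·I − A) = x^4

Eigenvalues and multiplicities (the geometric multiplicity of λ is n − rank(A − λI), which equals the number of Jordan blocks for λ):
  λ = 0: algebraic multiplicity = 4, geometric multiplicity = 3

Determining the block sizes for each eigenvalue:
  λ = 0: 3 blocks summing to 4 forces exactly one block of size 2 and the rest size 1 → block sizes [2, 1, 1]

Assembling the blocks gives a Jordan form
J =
  [0, 1, 0, 0]
  [0, 0, 0, 0]
  [0, 0, 0, 0]
  [0, 0, 0, 0]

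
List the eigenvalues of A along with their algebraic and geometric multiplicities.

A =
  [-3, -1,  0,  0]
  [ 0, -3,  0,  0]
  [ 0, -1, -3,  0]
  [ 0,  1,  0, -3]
λ = -3: alg = 4, geom = 3

Step 1 — factor the characteristic polynomial to read off the algebraic multiplicities:
  χ_A(x) = (x + 3)^4

Step 2 — compute geometric multiplicities via the rank-nullity identity g(λ) = n − rank(A − λI):
  rank(A − (-3)·I) = 1, so dim ker(A − (-3)·I) = n − 1 = 3

Summary:
  λ = -3: algebraic multiplicity = 4, geometric multiplicity = 3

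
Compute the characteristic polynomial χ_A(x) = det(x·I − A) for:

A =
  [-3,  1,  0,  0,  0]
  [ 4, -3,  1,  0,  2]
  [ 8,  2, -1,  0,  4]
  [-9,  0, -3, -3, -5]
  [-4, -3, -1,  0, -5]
x^5 + 15*x^4 + 90*x^3 + 270*x^2 + 405*x + 243

Expanding det(x·I − A) (e.g. by cofactor expansion or by noting that A is similar to its Jordan form J, which has the same characteristic polynomial as A) gives
  χ_A(x) = x^5 + 15*x^4 + 90*x^3 + 270*x^2 + 405*x + 243
which factors as (x + 3)^5. The eigenvalues (with algebraic multiplicities) are λ = -3 with multiplicity 5.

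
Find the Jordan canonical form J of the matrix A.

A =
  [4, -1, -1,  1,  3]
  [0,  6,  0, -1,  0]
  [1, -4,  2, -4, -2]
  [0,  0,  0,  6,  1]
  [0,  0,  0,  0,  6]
J_2(3) ⊕ J_3(6)

The characteristic polynomial is
  det(x·I − A) = x^5 - 24*x^4 + 225*x^3 - 1026*x^2 + 2268*x - 1944 = (x - 6)^3*(x - 3)^2

Eigenvalues and multiplicities (the geometric multiplicity of λ is n − rank(A − λI), which equals the number of Jordan blocks for λ):
  λ = 3: algebraic multiplicity = 2, geometric multiplicity = 1
  λ = 6: algebraic multiplicity = 3, geometric multiplicity = 1

Determining the block sizes for each eigenvalue:
  λ = 3: one block (gm = 1), so the single block has size am = 2 → block sizes [2]
  λ = 6: one block (gm = 1), so the single block has size am = 3 → block sizes [3]

Assembling the blocks gives a Jordan form
J =
  [3, 1, 0, 0, 0]
  [0, 3, 0, 0, 0]
  [0, 0, 6, 1, 0]
  [0, 0, 0, 6, 1]
  [0, 0, 0, 0, 6]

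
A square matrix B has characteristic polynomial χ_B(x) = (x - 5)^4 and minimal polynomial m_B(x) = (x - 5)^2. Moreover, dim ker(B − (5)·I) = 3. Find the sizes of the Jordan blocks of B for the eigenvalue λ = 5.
Block sizes for λ = 5: [2, 1, 1]

Step 1 — from the characteristic polynomial, algebraic multiplicity of λ = 5 is 4. From dim ker(B − (5)·I) = 3, there are exactly 3 Jordan blocks for λ = 5.
Step 2 — from the minimal polynomial, the factor (x − 5)^2 tells us the largest block for λ = 5 has size 2.
Step 3 — with total size 4, 3 blocks, and largest block 2, the block sizes (in nonincreasing order) are [2, 1, 1].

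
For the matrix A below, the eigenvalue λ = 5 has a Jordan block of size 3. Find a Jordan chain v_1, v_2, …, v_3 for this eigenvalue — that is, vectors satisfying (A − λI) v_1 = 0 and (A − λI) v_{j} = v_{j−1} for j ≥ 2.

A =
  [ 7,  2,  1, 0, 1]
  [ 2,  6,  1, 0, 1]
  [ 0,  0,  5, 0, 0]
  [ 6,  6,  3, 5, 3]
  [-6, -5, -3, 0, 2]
A Jordan chain for λ = 5 of length 3:
v_1 = (2, 0, 0, 6, -4)ᵀ
v_2 = (2, 2, 0, 6, -6)ᵀ
v_3 = (1, 0, 0, 0, 0)ᵀ

Let N = A − (5)·I. We want v_3 with N^3 v_3 = 0 but N^2 v_3 ≠ 0; then v_{j-1} := N · v_j for j = 3, …, 2.

Pick v_3 = (1, 0, 0, 0, 0)ᵀ.
Then v_2 = N · v_3 = (2, 2, 0, 6, -6)ᵀ.
Then v_1 = N · v_2 = (2, 0, 0, 6, -4)ᵀ.

Sanity check: (A − (5)·I) v_1 = (0, 0, 0, 0, 0)ᵀ = 0. ✓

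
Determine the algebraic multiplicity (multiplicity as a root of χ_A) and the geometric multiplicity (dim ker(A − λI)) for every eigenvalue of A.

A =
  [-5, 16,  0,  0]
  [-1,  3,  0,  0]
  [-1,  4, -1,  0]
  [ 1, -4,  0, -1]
λ = -1: alg = 4, geom = 3

Step 1 — factor the characteristic polynomial to read off the algebraic multiplicities:
  χ_A(x) = (x + 1)^4

Step 2 — compute geometric multiplicities via the rank-nullity identity g(λ) = n − rank(A − λI):
  rank(A − (-1)·I) = 1, so dim ker(A − (-1)·I) = n − 1 = 3

Summary:
  λ = -1: algebraic multiplicity = 4, geometric multiplicity = 3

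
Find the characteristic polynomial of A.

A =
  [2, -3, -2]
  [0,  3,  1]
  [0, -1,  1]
x^3 - 6*x^2 + 12*x - 8

Expanding det(x·I − A) (e.g. by cofactor expansion or by noting that A is similar to its Jordan form J, which has the same characteristic polynomial as A) gives
  χ_A(x) = x^3 - 6*x^2 + 12*x - 8
which factors as (x - 2)^3. The eigenvalues (with algebraic multiplicities) are λ = 2 with multiplicity 3.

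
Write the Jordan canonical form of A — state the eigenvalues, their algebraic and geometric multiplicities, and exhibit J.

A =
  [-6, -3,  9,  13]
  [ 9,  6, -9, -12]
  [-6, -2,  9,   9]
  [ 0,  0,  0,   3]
J_2(3) ⊕ J_2(3)

The characteristic polynomial is
  det(x·I − A) = x^4 - 12*x^3 + 54*x^2 - 108*x + 81 = (x - 3)^4

Eigenvalues and multiplicities (the geometric multiplicity of λ is n − rank(A − λI), which equals the number of Jordan blocks for λ):
  λ = 3: algebraic multiplicity = 4, geometric multiplicity = 2

Determining the block sizes for each eigenvalue:
  λ = 3: with am = 4 and gm = 2, the partition is not yet determined (e.g. several partitions of 4 into 2 parts exist). Let N = A − (3)·I. Computing rank(N^1) = 2, rank(N^2) = 0; the number of blocks of size ≥ j is rank(N^{j−1}) − rank(N^j), giving [2, 2]. So we have 2 block(s) of size 2 → block sizes [2, 2]

Assembling the blocks gives a Jordan form
J =
  [3, 1, 0, 0]
  [0, 3, 0, 0]
  [0, 0, 3, 1]
  [0, 0, 0, 3]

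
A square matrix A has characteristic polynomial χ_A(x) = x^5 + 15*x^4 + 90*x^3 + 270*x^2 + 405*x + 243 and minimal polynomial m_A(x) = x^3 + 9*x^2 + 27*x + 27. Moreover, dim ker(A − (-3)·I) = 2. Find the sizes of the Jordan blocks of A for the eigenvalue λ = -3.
Block sizes for λ = -3: [3, 2]

Step 1 — from the characteristic polynomial, algebraic multiplicity of λ = -3 is 5. From dim ker(A − (-3)·I) = 2, there are exactly 2 Jordan blocks for λ = -3.
Step 2 — from the minimal polynomial, the factor (x + 3)^3 tells us the largest block for λ = -3 has size 3.
Step 3 — with total size 5, 2 blocks, and largest block 3, the block sizes (in nonincreasing order) are [3, 2].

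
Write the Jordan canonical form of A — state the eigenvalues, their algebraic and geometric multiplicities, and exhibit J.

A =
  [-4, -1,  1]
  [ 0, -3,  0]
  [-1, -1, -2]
J_2(-3) ⊕ J_1(-3)

The characteristic polynomial is
  det(x·I − A) = x^3 + 9*x^2 + 27*x + 27 = (x + 3)^3

Eigenvalues and multiplicities (the geometric multiplicity of λ is n − rank(A − λI), which equals the number of Jordan blocks for λ):
  λ = -3: algebraic multiplicity = 3, geometric multiplicity = 2

Determining the block sizes for each eigenvalue:
  λ = -3: 2 blocks summing to 3 forces exactly one block of size 2 and the rest size 1 → block sizes [2, 1]

Assembling the blocks gives a Jordan form
J =
  [-3,  1,  0]
  [ 0, -3,  0]
  [ 0,  0, -3]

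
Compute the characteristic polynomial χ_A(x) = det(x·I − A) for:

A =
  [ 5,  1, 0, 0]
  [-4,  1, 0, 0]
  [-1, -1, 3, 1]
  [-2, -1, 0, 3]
x^4 - 12*x^3 + 54*x^2 - 108*x + 81

Expanding det(x·I − A) (e.g. by cofactor expansion or by noting that A is similar to its Jordan form J, which has the same characteristic polynomial as A) gives
  χ_A(x) = x^4 - 12*x^3 + 54*x^2 - 108*x + 81
which factors as (x - 3)^4. The eigenvalues (with algebraic multiplicities) are λ = 3 with multiplicity 4.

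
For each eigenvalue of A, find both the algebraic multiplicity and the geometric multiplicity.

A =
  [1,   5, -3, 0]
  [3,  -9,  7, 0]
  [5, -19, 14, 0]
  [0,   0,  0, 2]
λ = 2: alg = 4, geom = 2

Step 1 — factor the characteristic polynomial to read off the algebraic multiplicities:
  χ_A(x) = (x - 2)^4

Step 2 — compute geometric multiplicities via the rank-nullity identity g(λ) = n − rank(A − λI):
  rank(A − (2)·I) = 2, so dim ker(A − (2)·I) = n − 2 = 2

Summary:
  λ = 2: algebraic multiplicity = 4, geometric multiplicity = 2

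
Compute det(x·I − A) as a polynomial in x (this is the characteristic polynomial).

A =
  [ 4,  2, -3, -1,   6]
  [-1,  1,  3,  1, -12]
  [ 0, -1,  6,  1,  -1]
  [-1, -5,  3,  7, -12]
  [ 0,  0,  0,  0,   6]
x^5 - 24*x^4 + 225*x^3 - 1026*x^2 + 2268*x - 1944

Expanding det(x·I − A) (e.g. by cofactor expansion or by noting that A is similar to its Jordan form J, which has the same characteristic polynomial as A) gives
  χ_A(x) = x^5 - 24*x^4 + 225*x^3 - 1026*x^2 + 2268*x - 1944
which factors as (x - 6)^3*(x - 3)^2. The eigenvalues (with algebraic multiplicities) are λ = 3 with multiplicity 2, λ = 6 with multiplicity 3.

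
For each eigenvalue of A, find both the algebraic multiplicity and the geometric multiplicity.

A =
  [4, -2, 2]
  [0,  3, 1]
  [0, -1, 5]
λ = 4: alg = 3, geom = 2

Step 1 — factor the characteristic polynomial to read off the algebraic multiplicities:
  χ_A(x) = (x - 4)^3

Step 2 — compute geometric multiplicities via the rank-nullity identity g(λ) = n − rank(A − λI):
  rank(A − (4)·I) = 1, so dim ker(A − (4)·I) = n − 1 = 2

Summary:
  λ = 4: algebraic multiplicity = 3, geometric multiplicity = 2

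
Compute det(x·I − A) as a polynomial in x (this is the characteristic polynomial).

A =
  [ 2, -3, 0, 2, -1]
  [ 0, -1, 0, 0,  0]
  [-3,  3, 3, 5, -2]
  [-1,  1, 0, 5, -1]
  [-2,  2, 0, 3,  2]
x^5 - 11*x^4 + 42*x^3 - 54*x^2 - 27*x + 81

Expanding det(x·I − A) (e.g. by cofactor expansion or by noting that A is similar to its Jordan form J, which has the same characteristic polynomial as A) gives
  χ_A(x) = x^5 - 11*x^4 + 42*x^3 - 54*x^2 - 27*x + 81
which factors as (x - 3)^4*(x + 1). The eigenvalues (with algebraic multiplicities) are λ = -1 with multiplicity 1, λ = 3 with multiplicity 4.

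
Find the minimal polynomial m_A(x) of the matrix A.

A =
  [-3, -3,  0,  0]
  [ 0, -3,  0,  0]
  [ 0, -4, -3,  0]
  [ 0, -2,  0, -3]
x^2 + 6*x + 9

The characteristic polynomial is χ_A(x) = (x + 3)^4, so the eigenvalues are known. The minimal polynomial is
  m_A(x) = Π_λ (x − λ)^{k_λ}
where k_λ is the size of the *largest* Jordan block for λ (equivalently, the smallest k with (A − λI)^k v = 0 for every generalised eigenvector v of λ).

  λ = -3: largest Jordan block has size 2, contributing (x + 3)^2

So m_A(x) = (x + 3)^2 = x^2 + 6*x + 9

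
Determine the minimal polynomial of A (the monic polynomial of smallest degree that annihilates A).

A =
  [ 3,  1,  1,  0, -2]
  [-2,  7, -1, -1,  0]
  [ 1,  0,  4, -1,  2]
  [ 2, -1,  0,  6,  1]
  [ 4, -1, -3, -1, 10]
x^3 - 18*x^2 + 108*x - 216

The characteristic polynomial is χ_A(x) = (x - 6)^5, so the eigenvalues are known. The minimal polynomial is
  m_A(x) = Π_λ (x − λ)^{k_λ}
where k_λ is the size of the *largest* Jordan block for λ (equivalently, the smallest k with (A − λI)^k v = 0 for every generalised eigenvector v of λ).

  λ = 6: largest Jordan block has size 3, contributing (x − 6)^3

So m_A(x) = (x - 6)^3 = x^3 - 18*x^2 + 108*x - 216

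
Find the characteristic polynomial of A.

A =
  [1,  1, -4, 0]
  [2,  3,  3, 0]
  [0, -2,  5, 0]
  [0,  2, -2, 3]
x^4 - 12*x^3 + 54*x^2 - 108*x + 81

Expanding det(x·I − A) (e.g. by cofactor expansion or by noting that A is similar to its Jordan form J, which has the same characteristic polynomial as A) gives
  χ_A(x) = x^4 - 12*x^3 + 54*x^2 - 108*x + 81
which factors as (x - 3)^4. The eigenvalues (with algebraic multiplicities) are λ = 3 with multiplicity 4.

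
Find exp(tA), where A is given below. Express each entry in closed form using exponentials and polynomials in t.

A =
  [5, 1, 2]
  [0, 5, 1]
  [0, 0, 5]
e^{tA} =
  [exp(5*t), t*exp(5*t), t^2*exp(5*t)/2 + 2*t*exp(5*t)]
  [0, exp(5*t), t*exp(5*t)]
  [0, 0, exp(5*t)]

Strategy: write A = P · J · P⁻¹ where J is a Jordan canonical form, so e^{tA} = P · e^{tJ} · P⁻¹, and e^{tJ} can be computed block-by-block.

A has Jordan form
J =
  [5, 1, 0]
  [0, 5, 1]
  [0, 0, 5]
(up to reordering of blocks).

Per-block formulas:
  For a 3×3 Jordan block J_3(5): exp(t · J_3(5)) = e^(5t)·(I + t·N + (t^2/2)·N^2), where N is the 3×3 nilpotent shift.

After assembling e^{tJ} and conjugating by P, we get:

e^{tA} =
  [exp(5*t), t*exp(5*t), t^2*exp(5*t)/2 + 2*t*exp(5*t)]
  [0, exp(5*t), t*exp(5*t)]
  [0, 0, exp(5*t)]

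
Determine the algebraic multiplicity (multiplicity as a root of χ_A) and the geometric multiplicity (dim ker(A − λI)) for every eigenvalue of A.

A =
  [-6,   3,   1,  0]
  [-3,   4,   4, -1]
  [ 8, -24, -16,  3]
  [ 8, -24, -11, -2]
λ = -5: alg = 4, geom = 2

Step 1 — factor the characteristic polynomial to read off the algebraic multiplicities:
  χ_A(x) = (x + 5)^4

Step 2 — compute geometric multiplicities via the rank-nullity identity g(λ) = n − rank(A − λI):
  rank(A − (-5)·I) = 2, so dim ker(A − (-5)·I) = n − 2 = 2

Summary:
  λ = -5: algebraic multiplicity = 4, geometric multiplicity = 2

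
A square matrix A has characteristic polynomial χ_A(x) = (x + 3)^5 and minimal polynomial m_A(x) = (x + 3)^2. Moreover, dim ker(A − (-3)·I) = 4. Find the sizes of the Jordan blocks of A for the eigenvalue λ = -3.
Block sizes for λ = -3: [2, 1, 1, 1]

Step 1 — from the characteristic polynomial, algebraic multiplicity of λ = -3 is 5. From dim ker(A − (-3)·I) = 4, there are exactly 4 Jordan blocks for λ = -3.
Step 2 — from the minimal polynomial, the factor (x + 3)^2 tells us the largest block for λ = -3 has size 2.
Step 3 — with total size 5, 4 blocks, and largest block 2, the block sizes (in nonincreasing order) are [2, 1, 1, 1].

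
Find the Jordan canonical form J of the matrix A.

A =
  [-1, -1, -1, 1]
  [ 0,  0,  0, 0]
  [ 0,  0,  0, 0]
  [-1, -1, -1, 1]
J_2(0) ⊕ J_1(0) ⊕ J_1(0)

The characteristic polynomial is
  det(x·I − A) = x^4

Eigenvalues and multiplicities (the geometric multiplicity of λ is n − rank(A − λI), which equals the number of Jordan blocks for λ):
  λ = 0: algebraic multiplicity = 4, geometric multiplicity = 3

Determining the block sizes for each eigenvalue:
  λ = 0: 3 blocks summing to 4 forces exactly one block of size 2 and the rest size 1 → block sizes [2, 1, 1]

Assembling the blocks gives a Jordan form
J =
  [0, 1, 0, 0]
  [0, 0, 0, 0]
  [0, 0, 0, 0]
  [0, 0, 0, 0]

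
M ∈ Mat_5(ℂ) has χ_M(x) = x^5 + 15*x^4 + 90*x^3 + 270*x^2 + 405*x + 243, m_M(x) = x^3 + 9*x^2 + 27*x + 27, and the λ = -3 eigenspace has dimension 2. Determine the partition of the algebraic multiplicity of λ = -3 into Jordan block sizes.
Block sizes for λ = -3: [3, 2]

Step 1 — from the characteristic polynomial, algebraic multiplicity of λ = -3 is 5. From dim ker(M − (-3)·I) = 2, there are exactly 2 Jordan blocks for λ = -3.
Step 2 — from the minimal polynomial, the factor (x + 3)^3 tells us the largest block for λ = -3 has size 3.
Step 3 — with total size 5, 2 blocks, and largest block 3, the block sizes (in nonincreasing order) are [3, 2].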